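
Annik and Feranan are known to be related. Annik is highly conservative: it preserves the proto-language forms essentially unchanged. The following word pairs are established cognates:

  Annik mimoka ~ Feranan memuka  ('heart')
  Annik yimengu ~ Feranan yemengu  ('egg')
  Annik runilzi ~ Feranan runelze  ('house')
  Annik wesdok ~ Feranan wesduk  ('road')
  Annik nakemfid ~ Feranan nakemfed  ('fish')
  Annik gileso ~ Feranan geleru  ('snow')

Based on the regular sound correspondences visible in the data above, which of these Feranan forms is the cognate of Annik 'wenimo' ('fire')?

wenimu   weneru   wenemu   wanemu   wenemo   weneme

wenemu

mimoka ~ memuka, yimengu ~ yemengu — Annik i corresponds to Feranan e after a consonant, before a nasal.
gileso ~ geleru — Annik o corresponds to Feranan u word-finally.
Applying these to Annik 'wenimo':
  wenimo → wenemo   (i→e after a consonant, before a nasal)
  wenemo → wenemu   (o→u word-finally)
So the Feranan cognate is 'wenemu'.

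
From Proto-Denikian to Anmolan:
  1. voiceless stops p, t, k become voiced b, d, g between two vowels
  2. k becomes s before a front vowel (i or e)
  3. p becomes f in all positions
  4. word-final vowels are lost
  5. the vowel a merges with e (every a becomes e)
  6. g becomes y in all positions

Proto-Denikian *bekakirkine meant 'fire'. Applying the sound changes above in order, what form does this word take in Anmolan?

beyeyirsin

Anmolan: start from *bekakirkine.
  rule 1 (intervocalic voicing): bekakirkine → begagirkine
  rule 2 (palatalisation): begagirkine → begagirsine
  rule 3: no change — begagirsine
  rule 4 (apocope): begagirsine → begagirsin
  rule 5 (vowel merger): begagirsin → begegirsin
  rule 6 (unconditioned shift): begegirsin → beyeyirsin
  ⇒ Anmolan beyeyirsin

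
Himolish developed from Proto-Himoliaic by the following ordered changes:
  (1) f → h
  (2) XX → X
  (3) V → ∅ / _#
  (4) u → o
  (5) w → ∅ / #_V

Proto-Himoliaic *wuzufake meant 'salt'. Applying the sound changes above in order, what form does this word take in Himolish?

Himolish: start from *wuzufake.
  rule 1 (unconditioned shift): wuzufake → wuzuhake
  rule 2: no change — wuzuhake
  rule 3 (apocope): wuzuhake → wuzuhak
  rule 4 (vowel merger): wuzuhak → wozohak
  rule 5 (glide loss): wozohak → ozohak
  ⇒ Himolish ozohak

ozohak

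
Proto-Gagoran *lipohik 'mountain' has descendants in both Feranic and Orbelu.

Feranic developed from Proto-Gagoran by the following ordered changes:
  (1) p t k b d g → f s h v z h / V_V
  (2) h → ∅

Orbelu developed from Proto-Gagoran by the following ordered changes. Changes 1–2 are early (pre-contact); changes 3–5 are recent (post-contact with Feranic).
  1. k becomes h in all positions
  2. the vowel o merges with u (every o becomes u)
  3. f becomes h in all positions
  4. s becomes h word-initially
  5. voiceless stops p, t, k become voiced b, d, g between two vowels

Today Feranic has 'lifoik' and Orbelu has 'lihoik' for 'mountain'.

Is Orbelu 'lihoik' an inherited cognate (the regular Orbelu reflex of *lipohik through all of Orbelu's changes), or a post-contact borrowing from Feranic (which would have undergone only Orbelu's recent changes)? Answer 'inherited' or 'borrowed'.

borrowed

If inherited, *lipohik would pass through all of Orbelu's changes:
Orbelu: *lipohik > lipohih > lipuhih > libuhih  (by unconditioned shift, vowel merger, intervocalic voicing)
If borrowed from Feranic 'lifoik' after the early changes, it would undergo only the recent ones:
  rule 3 (unconditioned shift): lifoik → lihoik
  rule 4 (debuccalisation): no change (lihoik)
  rule 5 (intervocalic voicing): no change (lihoik)
  ⇒ as a loan: lihoik
Orbelu 'lihoik' matches the loan outcome 'lihoik', not the inherited 'libuhih' — it skipped the early Orbelu changes, so it was borrowed from Feranic.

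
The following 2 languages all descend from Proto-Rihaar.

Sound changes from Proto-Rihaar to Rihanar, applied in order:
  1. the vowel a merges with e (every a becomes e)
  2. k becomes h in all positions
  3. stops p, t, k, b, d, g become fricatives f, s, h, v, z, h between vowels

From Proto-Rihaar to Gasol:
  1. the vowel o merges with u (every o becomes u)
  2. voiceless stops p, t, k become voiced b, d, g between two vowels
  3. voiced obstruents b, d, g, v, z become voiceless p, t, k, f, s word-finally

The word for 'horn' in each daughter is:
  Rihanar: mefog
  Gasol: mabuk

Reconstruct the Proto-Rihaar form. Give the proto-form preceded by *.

*mapog

Position 3: Rihanar has f, Gasol has b. Taking the neighbouring segments as reconstructed: Rihanar f could go back to *p or *f; Gasol b could go back to *p or *b — the one source consistent with every daughter is *p.
Position 2: Rihanar has e, Gasol has a. Gasol preserves a here (none of its changes turn any other segment into a), so the proto-segment is *a.
Verify the candidate proto-form against each daughter:
Rihanar: start from *mapog.
  rule 1 (vowel merger): mapog → mepog
  rule 2: no change — mepog
  rule 3 (intervocalic lenition): mepog → mefog
  ⇒ Rihanar mefog
Gasol: *mapog
  mapog → mapug   [vowel merger]
  mapug → mabug   [intervocalic voicing]
  mabug → mabuk   [final devoicing]
  giving Gasol mabuk.
Only *mapog yields all of Rihanar mefog, Gasol mabuk.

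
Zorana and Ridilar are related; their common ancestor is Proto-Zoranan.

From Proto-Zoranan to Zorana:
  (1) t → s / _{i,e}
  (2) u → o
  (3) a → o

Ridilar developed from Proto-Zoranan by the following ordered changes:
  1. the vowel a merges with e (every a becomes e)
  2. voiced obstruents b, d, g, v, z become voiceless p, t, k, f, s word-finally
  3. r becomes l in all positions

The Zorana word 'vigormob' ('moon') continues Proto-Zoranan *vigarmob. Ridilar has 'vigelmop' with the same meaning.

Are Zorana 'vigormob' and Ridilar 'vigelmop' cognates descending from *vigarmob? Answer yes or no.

yes

Derive the expected Ridilar reflex of *vigarmob:
Ridilar: *vigarmob
  vigarmob → vigermob   [vowel merger]
  vigermob → vigermop   [final devoicing]
  vigermop → vigelmop   [unconditioned shift]
  giving Ridilar vigelmop.
Ridilar 'vigelmop' matches the regular reflex exactly, so the pair is cognate.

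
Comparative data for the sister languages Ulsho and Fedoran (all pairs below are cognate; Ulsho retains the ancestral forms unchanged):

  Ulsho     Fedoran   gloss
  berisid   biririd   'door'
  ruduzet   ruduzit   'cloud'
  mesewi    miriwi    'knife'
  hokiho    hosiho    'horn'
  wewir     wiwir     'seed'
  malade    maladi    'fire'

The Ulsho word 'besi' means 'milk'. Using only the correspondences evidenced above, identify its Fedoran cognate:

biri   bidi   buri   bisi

ruduzet ~ ruduzit, mesewi ~ miriwi — Ulsho e corresponds to Fedoran i after a consonant, before a consonant other than r, m, n, p, b, f, v.
berisid ~ biririd — Ulsho s corresponds to Fedoran r between vowels (before a front vowel).
Applying these to Ulsho 'besi':
  besi → bisi   (e→i after a consonant, before a consonant other than r, m, n, p, b, f, v)
  bisi → biri   (s→r between vowels (before a front vowel))
So the Fedoran cognate is 'biri'.

biri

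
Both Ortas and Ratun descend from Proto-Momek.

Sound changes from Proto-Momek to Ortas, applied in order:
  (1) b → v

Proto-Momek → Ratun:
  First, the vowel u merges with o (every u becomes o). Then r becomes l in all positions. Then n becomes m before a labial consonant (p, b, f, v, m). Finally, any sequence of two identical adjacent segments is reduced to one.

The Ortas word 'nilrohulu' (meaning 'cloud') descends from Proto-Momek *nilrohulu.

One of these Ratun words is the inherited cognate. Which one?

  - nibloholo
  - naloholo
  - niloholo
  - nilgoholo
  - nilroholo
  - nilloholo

niloholo

Ratun: start from *nilrohulu.
  rule 1 (vowel merger): nilrohulu → nilroholo
  rule 2 (unconditioned shift): nilroholo → nilloholo
  rule 3: no change — nilloholo
  rule 4 (degemination): nilloholo → niloholo
  ⇒ Ratun niloholo
Among the options, 'niloholo' alone shows every Ratun change applied in order.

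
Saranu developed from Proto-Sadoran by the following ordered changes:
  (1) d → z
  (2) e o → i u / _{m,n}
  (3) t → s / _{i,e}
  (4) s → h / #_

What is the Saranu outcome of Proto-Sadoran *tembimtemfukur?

Saranu: start from *tembimtemfukur.
  rule 1: no change — tembimtemfukur
  rule 2 (pre-nasal raising): tembimtemfukur → timbimtimfukur
  rule 3 (palatalisation): timbimtimfukur → simbimsimfukur
  rule 4 (debuccalisation): simbimsimfukur → himbimsimfukur
  ⇒ Saranu himbimsimfukur

himbimsimfukur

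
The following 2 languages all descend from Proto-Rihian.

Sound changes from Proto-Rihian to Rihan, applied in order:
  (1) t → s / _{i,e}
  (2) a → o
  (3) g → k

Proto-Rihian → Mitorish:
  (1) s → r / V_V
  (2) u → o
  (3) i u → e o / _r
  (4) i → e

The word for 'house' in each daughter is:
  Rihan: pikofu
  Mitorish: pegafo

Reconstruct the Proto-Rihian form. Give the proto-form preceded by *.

Position 2: Rihan has i, Mitorish has e. Rihan preserves i here (none of its changes turn any other segment into i), so the proto-segment is *i.
Position 3: Rihan has k, Mitorish has g. Mitorish preserves g here (none of its changes turn any other segment into g), so the proto-segment is *g.
Verify the candidate proto-form against each daughter:
Rihan: *pigafu
  pigafu (rule 1 does not apply)
  pigafu → pigofu   [vowel merger]
  pigofu → pikofu   [unconditioned shift]
  giving Rihan pikofu.
Mitorish: *pigafu
  pigafu (rule 1 does not apply)
  pigafu → pigafo   [vowel merger]
  pigafo (rule 3 does not apply)
  pigafo → pegafo   [vowel merger]
  giving Mitorish pegafo.
*pigafu is the unique common source.

*pigafu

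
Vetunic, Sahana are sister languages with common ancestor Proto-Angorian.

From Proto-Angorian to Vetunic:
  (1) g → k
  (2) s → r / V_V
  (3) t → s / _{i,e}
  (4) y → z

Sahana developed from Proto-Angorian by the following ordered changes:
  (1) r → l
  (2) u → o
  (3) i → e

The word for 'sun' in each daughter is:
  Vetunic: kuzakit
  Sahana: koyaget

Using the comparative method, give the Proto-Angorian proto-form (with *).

Position 3: Vetunic has z, Sahana has y. Sahana preserves y here (none of its changes turn any other segment into y), so the proto-segment is *y.
Position 6: Vetunic has i, Sahana has e. Vetunic preserves i here (none of its changes turn any other segment into i), so the proto-segment is *i.
Continuing position by position gives *kuyagit; check it forward:
Vetunic: *kuyagit > kuyakit > kuzakit  (by unconditioned shift, unconditioned shift)
Sahana: *kuyagit
  kuyagit (rule 1 does not apply)
  kuyagit → koyagit   [vowel merger]
  koyagit → koyaget   [vowel merger]
  giving Sahana koyaget.
No other proto-form is consistent with every reflex, so the reconstruction is *kuyagit.

*kuyagit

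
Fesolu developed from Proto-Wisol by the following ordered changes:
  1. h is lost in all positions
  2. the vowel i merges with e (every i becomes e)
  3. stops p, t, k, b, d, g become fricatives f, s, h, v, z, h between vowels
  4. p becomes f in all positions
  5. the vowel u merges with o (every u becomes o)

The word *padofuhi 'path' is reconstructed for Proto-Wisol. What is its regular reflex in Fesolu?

Fesolu: start from *padofuhi.
  rule 1 (h-loss): padofuhi → padofui
  rule 2 (vowel merger): padofui → padofue
  rule 3 (intervocalic lenition): padofue → pazofue
  rule 4 (unconditioned shift): pazofue → fazofue
  rule 5 (vowel merger): fazofue → fazofoe
  ⇒ Fesolu fazofoe

fazofoe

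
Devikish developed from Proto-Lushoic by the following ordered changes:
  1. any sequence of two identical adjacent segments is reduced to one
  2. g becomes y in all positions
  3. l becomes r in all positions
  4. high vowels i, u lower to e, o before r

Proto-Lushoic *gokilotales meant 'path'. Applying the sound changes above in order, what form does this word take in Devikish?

Devikish: *gokilotales > yokilotales > yokirotares > yokerotares  (by unconditioned shift, unconditioned shift, pre-rhotic lowering)

yokerotares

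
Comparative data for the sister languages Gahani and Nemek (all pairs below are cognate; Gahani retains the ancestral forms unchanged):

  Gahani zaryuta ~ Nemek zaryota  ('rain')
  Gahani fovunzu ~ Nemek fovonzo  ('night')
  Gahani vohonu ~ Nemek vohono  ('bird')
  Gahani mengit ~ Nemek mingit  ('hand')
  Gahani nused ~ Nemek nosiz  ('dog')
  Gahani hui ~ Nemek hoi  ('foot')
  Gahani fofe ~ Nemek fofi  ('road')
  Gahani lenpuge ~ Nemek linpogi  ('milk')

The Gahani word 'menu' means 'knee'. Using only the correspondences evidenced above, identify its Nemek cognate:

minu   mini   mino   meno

mengit ~ mingit, lenpuge ~ linpogi — Gahani e corresponds to Nemek i after a consonant, before a nasal.
fovunzu ~ fovonzo, vohonu ~ vohono — Gahani u corresponds to Nemek o word-finally.
Applying these to Gahani 'menu':
  menu → minu   (e→i after a consonant, before a nasal)
  minu → mino   (u→o word-finally)
So the Nemek cognate is 'mino'.

mino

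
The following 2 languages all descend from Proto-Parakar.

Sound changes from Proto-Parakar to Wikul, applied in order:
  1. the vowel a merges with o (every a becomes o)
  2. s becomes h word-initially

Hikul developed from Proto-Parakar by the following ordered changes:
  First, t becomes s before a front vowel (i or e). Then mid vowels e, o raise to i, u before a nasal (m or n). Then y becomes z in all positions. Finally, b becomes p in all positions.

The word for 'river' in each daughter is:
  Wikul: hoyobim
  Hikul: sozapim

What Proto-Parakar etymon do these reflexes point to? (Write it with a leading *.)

*soyabim

Position 3: Wikul has y, Hikul has z. Wikul preserves y here (none of its changes turn any other segment into y), so the proto-segment is *y.
Position 5: Wikul has b, Hikul has p. Wikul preserves b here (none of its changes turn any other segment into b), so the proto-segment is *b.
Position 1: Wikul has h, Hikul has s. Taking the neighbouring segments as reconstructed: Wikul h could go back to *s or *h; Hikul s can only go back to *s — the one source consistent with every daughter is *s.
Verify the candidate proto-form against each daughter:
Wikul: *soyabim
  soyabim → soyobim   [vowel merger]
  soyobim → hoyobim   [debuccalisation]
  giving Wikul hoyobim.
Hikul: *soyabim > sozabim > sozapim  (by unconditioned shift, unconditioned shift)
*soyabim is the unique common source.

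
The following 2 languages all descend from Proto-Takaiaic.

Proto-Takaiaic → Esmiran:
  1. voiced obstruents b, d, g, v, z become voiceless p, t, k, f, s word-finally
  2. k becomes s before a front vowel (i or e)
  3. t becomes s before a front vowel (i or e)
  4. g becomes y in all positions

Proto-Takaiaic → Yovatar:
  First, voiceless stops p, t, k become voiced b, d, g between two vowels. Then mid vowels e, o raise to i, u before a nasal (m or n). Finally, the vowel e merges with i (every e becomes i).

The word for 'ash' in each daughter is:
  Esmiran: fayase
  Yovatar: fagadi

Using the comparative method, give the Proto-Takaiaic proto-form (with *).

Position 6: Esmiran has e, Yovatar has i. Esmiran preserves e here (none of its changes turn any other segment into e), so the proto-segment is *e.
Position 5: Esmiran has s, Yovatar has d. Taking the neighbouring segments as reconstructed: Esmiran s could go back to *t or *k or *s; Yovatar d could go back to *t or *d — the one source consistent with every daughter is *t.
Position 3: Esmiran has y, Yovatar has g. Taking the neighbouring segments as reconstructed: Esmiran y could go back to *g or *y; Yovatar g could go back to *k or *g — the one source consistent with every daughter is *g.
The remaining positions agree across the daughters. Check the candidate against every language:
Esmiran: *fagate
  fagate (rule 1 does not apply)
  fagate (rule 2 does not apply)
  fagate → fagase   [palatalisation]
  fagase → fayase   [unconditioned shift]
  giving Esmiran fayase.
Yovatar: start from *fagate.
  rule 1 (intervocalic voicing): fagate → fagade
  rule 2: no change — fagade
  rule 3 (vowel merger): fagade → fagadi
  ⇒ Yovatar fagadi
No other proto-form is consistent with every reflex, so the reconstruction is *fagate.

*fagate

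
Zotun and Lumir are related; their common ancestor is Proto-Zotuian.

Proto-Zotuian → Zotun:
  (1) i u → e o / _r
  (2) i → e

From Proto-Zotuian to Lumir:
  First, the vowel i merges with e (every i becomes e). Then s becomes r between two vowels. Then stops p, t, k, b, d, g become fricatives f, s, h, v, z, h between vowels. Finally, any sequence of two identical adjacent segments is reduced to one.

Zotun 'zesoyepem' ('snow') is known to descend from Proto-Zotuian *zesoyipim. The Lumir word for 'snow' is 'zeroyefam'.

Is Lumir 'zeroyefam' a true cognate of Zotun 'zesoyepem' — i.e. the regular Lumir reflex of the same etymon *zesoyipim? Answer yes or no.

no

Derive the expected Lumir reflex of *zesoyipim:
Lumir: *zesoyipim > zesoyepem > zeroyepem > zeroyefem  (by vowel merger, rhotacism, intervocalic lenition)
The regular Lumir reflex would be 'zeroyefem', but the attested form is 'zeroyefam'. The correspondence is irregular, so they are not cognates (the Lumir form has a different source).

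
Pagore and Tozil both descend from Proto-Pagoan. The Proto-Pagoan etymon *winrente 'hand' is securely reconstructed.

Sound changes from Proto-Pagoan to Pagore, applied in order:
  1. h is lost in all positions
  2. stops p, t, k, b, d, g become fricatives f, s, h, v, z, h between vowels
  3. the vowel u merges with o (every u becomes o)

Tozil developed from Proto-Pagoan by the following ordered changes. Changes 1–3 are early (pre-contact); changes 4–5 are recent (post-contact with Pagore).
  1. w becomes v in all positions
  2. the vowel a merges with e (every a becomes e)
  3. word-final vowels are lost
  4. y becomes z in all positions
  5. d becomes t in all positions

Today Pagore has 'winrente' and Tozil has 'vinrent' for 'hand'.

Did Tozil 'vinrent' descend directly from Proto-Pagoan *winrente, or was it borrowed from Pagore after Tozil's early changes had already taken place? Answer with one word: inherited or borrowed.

inherited

If inherited, *winrente would pass through all of Tozil's changes:
Tozil: *winrente > vinrente > vinrent  (by unconditioned shift, apocope)
If borrowed from Pagore 'winrente' after the early changes, it would undergo only the recent ones:
  rule 4 (unconditioned shift): no change (winrente)
  rule 5 (unconditioned shift): no change (winrente)
  ⇒ as a loan: winrente
Tozil 'vinrent' matches the inherited outcome exactly, so it is an inherited cognate, not a loan.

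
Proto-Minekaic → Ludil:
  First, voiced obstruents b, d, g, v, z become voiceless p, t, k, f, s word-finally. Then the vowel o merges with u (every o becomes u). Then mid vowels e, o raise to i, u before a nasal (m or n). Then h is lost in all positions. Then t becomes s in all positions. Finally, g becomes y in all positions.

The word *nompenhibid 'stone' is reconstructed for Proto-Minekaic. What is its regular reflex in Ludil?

Ludil: *nompenhibid
  nompenhibid → nompenhibit   [final devoicing]
  nompenhibit → numpenhibit   [vowel merger]
  numpenhibit → numpinhibit   [pre-nasal raising]
  numpinhibit → numpinibit   [h-loss]
  numpinibit → numpinibis   [unconditioned shift]
  numpinibis (rule 6 does not apply)
  giving Ludil numpinibis.

numpinibis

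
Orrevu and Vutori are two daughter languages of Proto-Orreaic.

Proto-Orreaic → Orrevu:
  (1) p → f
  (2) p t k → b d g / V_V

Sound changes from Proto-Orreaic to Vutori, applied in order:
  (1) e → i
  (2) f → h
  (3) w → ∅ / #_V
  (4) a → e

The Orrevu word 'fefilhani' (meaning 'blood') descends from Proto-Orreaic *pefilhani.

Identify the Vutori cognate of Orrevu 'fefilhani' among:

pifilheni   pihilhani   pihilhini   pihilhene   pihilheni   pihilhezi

pihilheni

Vutori: *pefilhani > pifilhani > pihilhani > pihilheni  (by vowel merger, unconditioned shift, vowel merger)
Among the options, 'pihilheni' alone shows every Vutori change applied in order.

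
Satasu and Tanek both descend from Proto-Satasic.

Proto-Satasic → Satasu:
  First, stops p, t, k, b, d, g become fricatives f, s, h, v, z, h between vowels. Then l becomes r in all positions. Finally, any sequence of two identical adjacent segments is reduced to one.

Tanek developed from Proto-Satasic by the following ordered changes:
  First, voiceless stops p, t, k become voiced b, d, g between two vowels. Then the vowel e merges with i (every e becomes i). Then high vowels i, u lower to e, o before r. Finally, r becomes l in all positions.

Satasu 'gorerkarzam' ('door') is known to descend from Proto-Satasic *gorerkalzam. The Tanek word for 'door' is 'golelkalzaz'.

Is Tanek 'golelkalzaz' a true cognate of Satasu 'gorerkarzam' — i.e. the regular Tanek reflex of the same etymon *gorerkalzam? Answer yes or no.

no

Derive the expected Tanek reflex of *gorerkalzam:
Tanek: start from *gorerkalzam.
  rule 1: no change — gorerkalzam
  rule 2 (vowel merger): gorerkalzam → gorirkalzam
  rule 3 (pre-rhotic lowering): gorirkalzam → gorerkalzam
  rule 4 (unconditioned shift): gorerkalzam → golelkalzam
  ⇒ Tanek golelkalzam
The regular Tanek reflex would be 'golelkalzam', but the attested form is 'golelkalzaz'. The correspondence is irregular, so they are not cognates (the Tanek form has a different source).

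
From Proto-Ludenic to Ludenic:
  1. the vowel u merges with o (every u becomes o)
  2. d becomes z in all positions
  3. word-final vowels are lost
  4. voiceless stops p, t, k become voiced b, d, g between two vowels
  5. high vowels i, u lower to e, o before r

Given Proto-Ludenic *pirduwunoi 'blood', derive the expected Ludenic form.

Ludenic: *pirduwunoi
  pirduwunoi → pirdowonoi   [vowel merger]
  pirdowonoi → pirzowonoi   [unconditioned shift]
  pirzowonoi → pirzowono   [apocope]
  pirzowono (rule 4 does not apply)
  pirzowono → perzowono   [pre-rhotic lowering]
  giving Ludenic perzowono.

perzowono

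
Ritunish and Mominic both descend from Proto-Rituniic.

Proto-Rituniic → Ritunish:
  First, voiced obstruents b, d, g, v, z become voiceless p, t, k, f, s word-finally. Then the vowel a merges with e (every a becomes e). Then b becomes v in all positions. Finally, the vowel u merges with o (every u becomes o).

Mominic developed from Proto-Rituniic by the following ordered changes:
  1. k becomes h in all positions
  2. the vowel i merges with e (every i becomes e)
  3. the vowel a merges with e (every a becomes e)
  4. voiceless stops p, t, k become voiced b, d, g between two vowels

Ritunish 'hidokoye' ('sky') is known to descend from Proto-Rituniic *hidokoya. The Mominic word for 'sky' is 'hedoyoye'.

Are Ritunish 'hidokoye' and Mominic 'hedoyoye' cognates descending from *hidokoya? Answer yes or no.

no

Derive the expected Mominic reflex of *hidokoya:
Mominic: *hidokoya
  hidokoya → hidohoya   [unconditioned shift]
  hidohoya → hedohoya   [vowel merger]
  hedohoya → hedohoye   [vowel merger]
  hedohoye (rule 4 does not apply)
  giving Mominic hedohoye.
The regular Mominic reflex would be 'hedohoye', but the attested form is 'hedoyoye'. The correspondence is irregular, so they are not cognates (the Mominic form has a different source).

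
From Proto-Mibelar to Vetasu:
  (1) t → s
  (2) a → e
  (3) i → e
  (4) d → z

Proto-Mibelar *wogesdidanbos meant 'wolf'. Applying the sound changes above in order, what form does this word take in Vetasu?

wogeszezenbos

Vetasu: *wogesdidanbos
  wogesdidanbos (rule 1 does not apply)
  wogesdidanbos → wogesdidenbos   [vowel merger]
  wogesdidenbos → wogesdedenbos   [vowel merger]
  wogesdedenbos → wogeszezenbos   [unconditioned shift]
  giving Vetasu wogeszezenbos.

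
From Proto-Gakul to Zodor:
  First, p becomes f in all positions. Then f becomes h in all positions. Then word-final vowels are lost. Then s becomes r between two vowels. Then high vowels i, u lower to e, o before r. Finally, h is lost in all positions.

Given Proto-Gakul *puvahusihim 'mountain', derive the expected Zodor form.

Zodor: *puvahusihim
  puvahusihim → fuvahusihim   [unconditioned shift]
  fuvahusihim → huvahusihim   [unconditioned shift]
  huvahusihim (rule 3 does not apply)
  huvahusihim → huvahurihim   [rhotacism]
  huvahurihim → huvahorihim   [pre-rhotic lowering]
  huvahorihim → uvaoriim   [h-loss]
  giving Zodor uvaoriim.

uvaoriim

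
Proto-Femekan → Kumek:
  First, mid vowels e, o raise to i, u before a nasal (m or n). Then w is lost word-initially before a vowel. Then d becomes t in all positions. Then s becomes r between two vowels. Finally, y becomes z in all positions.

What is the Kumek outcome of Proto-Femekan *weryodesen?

erzoterin

Kumek: *weryodesen > weryodesin > eryodesin > eryotesin > eryoterin > erzoterin  (by pre-nasal raising, glide loss, unconditioned shift, rhotacism, unconditioned shift)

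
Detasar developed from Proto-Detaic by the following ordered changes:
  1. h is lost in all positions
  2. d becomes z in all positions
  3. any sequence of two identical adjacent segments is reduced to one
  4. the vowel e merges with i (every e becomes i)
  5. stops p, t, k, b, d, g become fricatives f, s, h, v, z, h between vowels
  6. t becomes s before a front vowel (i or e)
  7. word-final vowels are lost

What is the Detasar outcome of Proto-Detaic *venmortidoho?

vinmorsiz

Detasar: *venmortidoho
  venmortidoho → venmortidoo   [h-loss]
  venmortidoo → venmortizoo   [unconditioned shift]
  venmortizoo → venmortizo   [degemination]
  venmortizo → vinmortizo   [vowel merger]
  vinmortizo (rule 5 does not apply)
  vinmortizo → vinmorsizo   [palatalisation]
  vinmorsizo → vinmorsiz   [apocope]
  giving Detasar vinmorsiz.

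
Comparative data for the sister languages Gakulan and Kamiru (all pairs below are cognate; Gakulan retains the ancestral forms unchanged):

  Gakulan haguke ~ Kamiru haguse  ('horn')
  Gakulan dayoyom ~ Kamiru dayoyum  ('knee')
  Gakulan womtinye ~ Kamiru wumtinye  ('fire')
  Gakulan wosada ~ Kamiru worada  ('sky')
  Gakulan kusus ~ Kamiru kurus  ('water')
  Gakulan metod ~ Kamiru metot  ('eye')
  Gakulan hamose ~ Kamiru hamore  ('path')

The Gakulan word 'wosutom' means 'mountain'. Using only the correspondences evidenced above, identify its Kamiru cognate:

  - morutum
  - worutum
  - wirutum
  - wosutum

kusus ~ kurus — Gakulan s corresponds to Kamiru r between vowels (before a back vowel).
dayoyom ~ dayoyum, womtinye ~ wumtinye — Gakulan o corresponds to Kamiru u after a consonant, before a nasal.
Applying these to Gakulan 'wosutom':
  wosutom → worutom   (s→r between vowels (before a back vowel))
  worutom → worutum   (o→u after a consonant, before a nasal)
So the Kamiru cognate is 'worutum'.

worutum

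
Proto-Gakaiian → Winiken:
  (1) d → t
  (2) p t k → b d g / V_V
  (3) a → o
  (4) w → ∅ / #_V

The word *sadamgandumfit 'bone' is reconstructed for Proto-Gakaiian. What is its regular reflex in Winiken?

Winiken: *sadamgandumfit
  sadamgandumfit → satamgantumfit   [unconditioned shift]
  satamgantumfit → sadamgantumfit   [intervocalic voicing]
  sadamgantumfit → sodomgontumfit   [vowel merger]
  sodomgontumfit (rule 4 does not apply)
  giving Winiken sodomgontumfit.

sodomgontumfit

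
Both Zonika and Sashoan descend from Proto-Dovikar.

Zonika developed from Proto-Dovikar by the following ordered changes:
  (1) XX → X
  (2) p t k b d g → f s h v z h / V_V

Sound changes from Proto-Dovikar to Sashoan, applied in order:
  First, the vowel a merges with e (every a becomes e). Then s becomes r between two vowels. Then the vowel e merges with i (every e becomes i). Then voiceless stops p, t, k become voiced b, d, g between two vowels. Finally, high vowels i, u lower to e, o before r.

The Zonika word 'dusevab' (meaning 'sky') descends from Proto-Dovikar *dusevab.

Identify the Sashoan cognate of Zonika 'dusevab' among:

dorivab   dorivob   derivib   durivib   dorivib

Sashoan: start from *dusevab.
  rule 1 (vowel merger): dusevab → duseveb
  rule 2 (rhotacism): duseveb → dureveb
  rule 3 (vowel merger): dureveb → durivib
  rule 4: no change — durivib
  rule 5 (pre-rhotic lowering): durivib → dorivib
  ⇒ Sashoan dorivib
Only 'dorivib' matches the regular Sashoan development of *dusevab.

dorivib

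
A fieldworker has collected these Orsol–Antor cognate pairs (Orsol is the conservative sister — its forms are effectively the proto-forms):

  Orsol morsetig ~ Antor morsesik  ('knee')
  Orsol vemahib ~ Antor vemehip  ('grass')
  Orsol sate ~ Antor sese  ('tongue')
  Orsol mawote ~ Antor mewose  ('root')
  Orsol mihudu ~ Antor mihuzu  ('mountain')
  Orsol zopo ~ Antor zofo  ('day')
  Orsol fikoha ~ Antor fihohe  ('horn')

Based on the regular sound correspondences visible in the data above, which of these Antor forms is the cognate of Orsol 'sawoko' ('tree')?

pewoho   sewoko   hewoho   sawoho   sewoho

sewoho

vemahib ~ vemehip, sate ~ sese — Orsol a corresponds to Antor e after a consonant, before a consonant other than r, m, n, p, b, f, v.
fikoha ~ fihohe — Orsol k corresponds to Antor h between vowels (before a back vowel).
Applying these to Orsol 'sawoko':
  sawoko → sewoko   (a→e after a consonant, before a consonant other than r, m, n, p, b, f, v)
  sewoko → sewoho   (k→h between vowels (before a back vowel))
So the Antor cognate is 'sewoho'.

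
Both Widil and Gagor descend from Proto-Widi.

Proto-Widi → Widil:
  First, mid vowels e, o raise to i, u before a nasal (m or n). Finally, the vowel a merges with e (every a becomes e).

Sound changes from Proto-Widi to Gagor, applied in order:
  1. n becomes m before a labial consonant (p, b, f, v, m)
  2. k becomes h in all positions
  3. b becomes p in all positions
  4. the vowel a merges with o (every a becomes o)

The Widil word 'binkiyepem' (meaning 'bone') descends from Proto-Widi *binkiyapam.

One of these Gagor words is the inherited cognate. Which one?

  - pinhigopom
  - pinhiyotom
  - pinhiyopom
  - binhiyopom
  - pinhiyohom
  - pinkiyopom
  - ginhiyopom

pinhiyopom

Gagor: *binkiyapam > binhiyapam > pinhiyapam > pinhiyopom  (by unconditioned shift, unconditioned shift, vowel merger)
Among the options, 'pinhiyopom' alone shows every Gagor change applied in order.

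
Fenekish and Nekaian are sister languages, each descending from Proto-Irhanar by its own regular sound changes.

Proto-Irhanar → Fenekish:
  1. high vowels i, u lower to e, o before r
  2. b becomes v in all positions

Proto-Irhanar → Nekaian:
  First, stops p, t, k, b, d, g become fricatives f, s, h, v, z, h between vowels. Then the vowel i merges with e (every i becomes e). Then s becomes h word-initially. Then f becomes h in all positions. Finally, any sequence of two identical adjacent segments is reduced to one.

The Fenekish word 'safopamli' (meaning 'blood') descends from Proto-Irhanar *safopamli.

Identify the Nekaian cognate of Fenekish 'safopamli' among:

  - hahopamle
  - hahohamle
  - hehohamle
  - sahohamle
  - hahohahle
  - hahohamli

hahohamle

Nekaian: *safopamli > safofamli > safofamle > hafofamle > hahohamle  (by intervocalic lenition, vowel merger, debuccalisation, unconditioned shift)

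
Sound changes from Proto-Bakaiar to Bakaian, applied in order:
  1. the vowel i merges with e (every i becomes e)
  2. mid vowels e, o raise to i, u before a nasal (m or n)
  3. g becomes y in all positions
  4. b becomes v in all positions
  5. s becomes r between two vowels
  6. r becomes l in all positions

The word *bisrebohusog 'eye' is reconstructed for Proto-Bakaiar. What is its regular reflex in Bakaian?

veslevohuloy

Bakaian: start from *bisrebohusog.
  rule 1 (vowel merger): bisrebohusog → besrebohusog
  rule 2: no change — besrebohusog
  rule 3 (unconditioned shift): besrebohusog → besrebohusoy
  rule 4 (unconditioned shift): besrebohusoy → vesrevohusoy
  rule 5 (rhotacism): vesrevohusoy → vesrevohuroy
  rule 6 (unconditioned shift): vesrevohuroy → veslevohuloy
  ⇒ Bakaian veslevohuloy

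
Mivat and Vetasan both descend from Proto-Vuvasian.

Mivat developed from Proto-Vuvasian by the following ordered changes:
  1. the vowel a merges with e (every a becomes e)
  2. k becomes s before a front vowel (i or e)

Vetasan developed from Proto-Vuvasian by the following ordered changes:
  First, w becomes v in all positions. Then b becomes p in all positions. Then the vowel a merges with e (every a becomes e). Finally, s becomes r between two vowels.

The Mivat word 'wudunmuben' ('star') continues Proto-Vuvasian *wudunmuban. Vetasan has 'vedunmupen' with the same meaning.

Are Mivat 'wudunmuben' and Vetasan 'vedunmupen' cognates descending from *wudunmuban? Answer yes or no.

Derive the expected Vetasan reflex of *wudunmuban:
Vetasan: *wudunmuban > vudunmuban > vudunmupan > vudunmupen  (by unconditioned shift, unconditioned shift, vowel merger)
The regular Vetasan reflex would be 'vudunmupen', but the attested form is 'vedunmupen'. The correspondence is irregular, so they are not cognates (the Vetasan form has a different source).

no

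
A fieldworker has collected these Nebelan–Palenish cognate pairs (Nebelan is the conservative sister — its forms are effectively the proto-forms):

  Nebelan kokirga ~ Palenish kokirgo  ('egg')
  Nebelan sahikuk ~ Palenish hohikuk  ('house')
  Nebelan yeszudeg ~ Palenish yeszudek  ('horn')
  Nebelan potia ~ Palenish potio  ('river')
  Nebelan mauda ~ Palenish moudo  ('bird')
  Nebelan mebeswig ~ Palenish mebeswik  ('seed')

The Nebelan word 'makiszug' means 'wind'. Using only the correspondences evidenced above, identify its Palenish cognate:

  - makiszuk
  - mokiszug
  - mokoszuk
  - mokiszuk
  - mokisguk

sahikuk ~ hohikuk — Nebelan a corresponds to Palenish o after a consonant, before a consonant other than r, m, n, p, b, f, v.
yeszudeg ~ yeszudek, mebeswig ~ mebeswik — Nebelan g corresponds to Palenish k word-finally.
Applying these to Nebelan 'makiszug':
  makiszug → mokiszug   (a→o after a consonant, before a consonant other than r, m, n, p, b, f, v)
  mokiszug → mokiszuk   (g→k word-finally)
So the Palenish cognate is 'mokiszuk'.

mokiszuk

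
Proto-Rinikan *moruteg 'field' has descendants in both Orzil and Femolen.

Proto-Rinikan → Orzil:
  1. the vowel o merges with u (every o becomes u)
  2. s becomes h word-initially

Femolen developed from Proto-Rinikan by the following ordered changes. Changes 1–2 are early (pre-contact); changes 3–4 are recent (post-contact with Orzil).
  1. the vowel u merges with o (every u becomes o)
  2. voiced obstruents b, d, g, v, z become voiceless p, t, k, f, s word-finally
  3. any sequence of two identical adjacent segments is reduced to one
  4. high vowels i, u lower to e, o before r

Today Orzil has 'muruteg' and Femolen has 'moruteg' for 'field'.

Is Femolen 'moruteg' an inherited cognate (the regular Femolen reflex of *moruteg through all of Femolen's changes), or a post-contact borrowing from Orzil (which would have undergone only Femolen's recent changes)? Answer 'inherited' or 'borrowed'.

If inherited, *moruteg would pass through all of Femolen's changes:
Femolen: *moruteg
  moruteg → moroteg   [vowel merger]
  moroteg → morotek   [final devoicing]
  morotek (rule 3 does not apply)
  morotek (rule 4 does not apply)
  giving Femolen morotek.
If borrowed from Orzil 'muruteg' after the early changes, it would undergo only the recent ones:
  rule 3 (degemination): no change (muruteg)
  rule 4 (pre-rhotic lowering): muruteg → moruteg
  ⇒ as a loan: moruteg
Femolen 'moruteg' matches the loan outcome 'moruteg', not the inherited 'morotek' — it skipped the early Femolen changes, so it was borrowed from Orzil.

borrowed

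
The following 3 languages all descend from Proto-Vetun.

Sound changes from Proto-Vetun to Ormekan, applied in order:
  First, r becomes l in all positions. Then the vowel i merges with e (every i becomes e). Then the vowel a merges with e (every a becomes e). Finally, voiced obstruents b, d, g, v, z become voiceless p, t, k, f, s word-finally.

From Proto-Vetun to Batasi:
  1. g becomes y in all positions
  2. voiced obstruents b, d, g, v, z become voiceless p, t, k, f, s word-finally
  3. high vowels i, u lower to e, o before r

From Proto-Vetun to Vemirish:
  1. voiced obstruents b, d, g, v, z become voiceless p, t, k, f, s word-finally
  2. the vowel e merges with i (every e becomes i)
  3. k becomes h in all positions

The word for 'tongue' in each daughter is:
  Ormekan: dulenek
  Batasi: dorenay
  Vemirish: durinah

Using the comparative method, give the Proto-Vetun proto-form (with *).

*durenag

Position 2: Ormekan has u, Batasi has o, Vemirish has u. Ormekan preserves u here (none of its changes turn any other segment into u), so the proto-segment is *u.
Position 4: Ormekan has e, Batasi has e, Vemirish has i. Taking the neighbouring segments as reconstructed: Ormekan e could go back to *a or *e or *i; Batasi e can only go back to *e; Vemirish i could go back to *e or *i — the one source consistent with every daughter is *e.
Verify the candidate proto-form against each daughter:
Ormekan: *durenag > dulenag > duleneg > dulenek  (by unconditioned shift, vowel merger, final devoicing)
Batasi: start from *durenag.
  rule 1 (unconditioned shift): durenag → durenay
  rule 2: no change — durenay
  rule 3 (pre-rhotic lowering): durenay → dorenay
  ⇒ Batasi dorenay
Vemirish: *durenag
  durenag → durenak   [final devoicing]
  durenak → durinak   [vowel merger]
  durinak → durinah   [unconditioned shift]
  giving Vemirish durinah.
*durenag is the unique common source.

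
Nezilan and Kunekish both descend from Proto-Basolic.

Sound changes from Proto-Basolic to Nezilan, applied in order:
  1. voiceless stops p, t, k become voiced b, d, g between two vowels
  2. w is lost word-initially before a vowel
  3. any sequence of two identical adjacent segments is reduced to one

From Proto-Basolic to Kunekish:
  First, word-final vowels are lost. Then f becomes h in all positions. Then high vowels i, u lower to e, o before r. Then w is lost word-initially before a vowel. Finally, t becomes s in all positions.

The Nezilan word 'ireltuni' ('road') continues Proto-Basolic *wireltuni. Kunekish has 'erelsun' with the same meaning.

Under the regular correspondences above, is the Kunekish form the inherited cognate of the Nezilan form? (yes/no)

yes

Derive the expected Kunekish reflex of *wireltuni:
Kunekish: start from *wireltuni.
  rule 1 (apocope): wireltuni → wireltun
  rule 2: no change — wireltun
  rule 3 (pre-rhotic lowering): wireltun → wereltun
  rule 4 (glide loss): wereltun → ereltun
  rule 5 (unconditioned shift): ereltun → erelsun
  ⇒ Kunekish erelsun
Kunekish 'erelsun' matches the regular reflex exactly, so the pair is cognate.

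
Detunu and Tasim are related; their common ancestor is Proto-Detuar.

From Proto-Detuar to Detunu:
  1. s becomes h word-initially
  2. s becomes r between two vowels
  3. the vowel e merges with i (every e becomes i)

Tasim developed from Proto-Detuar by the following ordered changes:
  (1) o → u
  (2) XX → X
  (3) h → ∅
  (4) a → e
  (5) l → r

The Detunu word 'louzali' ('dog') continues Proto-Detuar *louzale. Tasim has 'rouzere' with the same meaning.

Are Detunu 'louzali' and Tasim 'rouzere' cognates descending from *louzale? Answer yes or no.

no

Derive the expected Tasim reflex of *louzale:
Tasim: start from *louzale.
  rule 1 (vowel merger): louzale → luuzale
  rule 2 (degemination): luuzale → luzale
  rule 3: no change — luzale
  rule 4 (vowel merger): luzale → luzele
  rule 5 (unconditioned shift): luzele → ruzere
  ⇒ Tasim ruzere
The regular Tasim reflex would be 'ruzere', but the attested form is 'rouzere'. The correspondence is irregular, so they are not cognates (the Tasim form has a different source).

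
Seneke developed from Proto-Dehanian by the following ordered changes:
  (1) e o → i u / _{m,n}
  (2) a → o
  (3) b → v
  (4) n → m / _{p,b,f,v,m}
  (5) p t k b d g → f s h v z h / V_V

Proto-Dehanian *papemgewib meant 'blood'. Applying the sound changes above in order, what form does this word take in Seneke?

Seneke: start from *papemgewib.
  rule 1 (pre-nasal raising): papemgewib → papimgewib
  rule 2 (vowel merger): papimgewib → popimgewib
  rule 3 (unconditioned shift): popimgewib → popimgewiv
  rule 4: no change — popimgewiv
  rule 5 (intervocalic lenition): popimgewiv → pofimgewiv
  ⇒ Seneke pofimgewiv

pofimgewiv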